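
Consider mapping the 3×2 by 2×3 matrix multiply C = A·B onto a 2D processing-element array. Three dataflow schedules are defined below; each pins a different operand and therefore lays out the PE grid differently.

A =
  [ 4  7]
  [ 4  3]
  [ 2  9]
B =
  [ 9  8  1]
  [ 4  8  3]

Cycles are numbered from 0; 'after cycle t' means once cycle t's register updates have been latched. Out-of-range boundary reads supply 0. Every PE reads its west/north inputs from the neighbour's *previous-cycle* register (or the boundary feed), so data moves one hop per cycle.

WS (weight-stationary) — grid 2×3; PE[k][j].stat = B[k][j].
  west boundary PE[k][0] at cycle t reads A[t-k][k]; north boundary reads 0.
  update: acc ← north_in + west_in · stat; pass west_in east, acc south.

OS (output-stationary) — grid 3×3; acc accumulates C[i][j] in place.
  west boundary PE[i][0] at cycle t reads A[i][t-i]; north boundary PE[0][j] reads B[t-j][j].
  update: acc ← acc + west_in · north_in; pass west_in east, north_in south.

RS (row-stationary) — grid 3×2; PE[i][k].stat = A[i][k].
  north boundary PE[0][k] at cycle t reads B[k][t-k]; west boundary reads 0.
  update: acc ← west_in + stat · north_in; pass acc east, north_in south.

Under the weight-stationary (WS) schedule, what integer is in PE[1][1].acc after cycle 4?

WS 2×3: PE[1][1] cycle-by-cycle (with neighbour feeds):
  @0  [0,1]  acc 0  |  →0  ↓0
  @0  [1,0]  acc 0  |  →0  ↓0
  @0  [1,1]  acc 0  |  →0  ↓0
  @1  [0,1]  acc 32  |  →4  ↓32
  @1  [1,0]  acc 64  |  →7  ↓64
  @1  [1,1]  acc 0  |  →0  ↓0
  @2  [0,1]  acc 32  |  →4  ↓32
  @2  [1,0]  acc 48  |  →3  ↓48
  @2  [1,1]  acc 88  |  →7  ↓88
  @3  [0,1]  acc 16  |  →2  ↓16
  @3  [1,0]  acc 54  |  →9  ↓54
  @3  [1,1]  acc 56  |  →3  ↓56
  @4  [0,1]  acc 0  |  →0  ↓0
  @4  [1,0]  acc 0  |  →0  ↓0
  @4  [1,1]  acc 88  |  →9  ↓88

PE[1][1].acc = 88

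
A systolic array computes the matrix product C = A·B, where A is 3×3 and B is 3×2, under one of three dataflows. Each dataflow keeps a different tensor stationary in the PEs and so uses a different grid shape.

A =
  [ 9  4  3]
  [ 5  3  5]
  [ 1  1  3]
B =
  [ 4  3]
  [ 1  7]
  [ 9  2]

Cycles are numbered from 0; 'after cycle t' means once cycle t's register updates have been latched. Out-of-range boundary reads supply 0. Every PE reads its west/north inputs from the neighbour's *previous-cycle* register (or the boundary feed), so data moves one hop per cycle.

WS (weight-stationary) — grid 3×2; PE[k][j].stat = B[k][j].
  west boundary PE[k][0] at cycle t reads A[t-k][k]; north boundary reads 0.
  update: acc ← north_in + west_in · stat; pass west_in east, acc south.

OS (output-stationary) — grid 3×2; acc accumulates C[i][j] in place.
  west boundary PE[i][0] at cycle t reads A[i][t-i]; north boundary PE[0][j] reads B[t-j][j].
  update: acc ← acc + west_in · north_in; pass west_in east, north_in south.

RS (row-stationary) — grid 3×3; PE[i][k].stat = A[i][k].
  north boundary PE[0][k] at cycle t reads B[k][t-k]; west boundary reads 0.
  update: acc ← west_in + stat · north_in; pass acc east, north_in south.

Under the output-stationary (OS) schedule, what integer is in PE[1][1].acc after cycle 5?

PE[1][1].acc = 46

OS on a 3×2 grid — tracing PE[1][1] and its feeders:
  t=0 PE[0][1]: acc=0 h=0 v=0
  t=0 PE[1][0]: acc=0 h=0 v=0
  t=0 PE[1][1]: acc=0 h=0 v=0
  t=1 PE[0][1]: acc=27 h=9 v=3
  t=1 PE[1][0]: acc=20 h=5 v=4
  t=1 PE[1][1]: acc=0 h=0 v=0
  t=2 PE[0][1]: acc=55 h=4 v=7
  t=2 PE[1][0]: acc=23 h=3 v=1
  t=2 PE[1][1]: acc=15 h=5 v=3
  t=3 PE[0][1]: acc=61 h=3 v=2
  t=3 PE[1][0]: acc=68 h=5 v=9
  t=3 PE[1][1]: acc=36 h=3 v=7
  t=4 PE[0][1]: acc=61 h=0 v=0
  t=4 PE[1][0]: acc=68 h=0 v=0
  t=4 PE[1][1]: acc=46 h=5 v=2
  t=5 PE[0][1]: acc=61 h=0 v=0
  t=5 PE[1][0]: acc=68 h=0 v=0
  t=5 PE[1][1]: acc=46 h=0 v=0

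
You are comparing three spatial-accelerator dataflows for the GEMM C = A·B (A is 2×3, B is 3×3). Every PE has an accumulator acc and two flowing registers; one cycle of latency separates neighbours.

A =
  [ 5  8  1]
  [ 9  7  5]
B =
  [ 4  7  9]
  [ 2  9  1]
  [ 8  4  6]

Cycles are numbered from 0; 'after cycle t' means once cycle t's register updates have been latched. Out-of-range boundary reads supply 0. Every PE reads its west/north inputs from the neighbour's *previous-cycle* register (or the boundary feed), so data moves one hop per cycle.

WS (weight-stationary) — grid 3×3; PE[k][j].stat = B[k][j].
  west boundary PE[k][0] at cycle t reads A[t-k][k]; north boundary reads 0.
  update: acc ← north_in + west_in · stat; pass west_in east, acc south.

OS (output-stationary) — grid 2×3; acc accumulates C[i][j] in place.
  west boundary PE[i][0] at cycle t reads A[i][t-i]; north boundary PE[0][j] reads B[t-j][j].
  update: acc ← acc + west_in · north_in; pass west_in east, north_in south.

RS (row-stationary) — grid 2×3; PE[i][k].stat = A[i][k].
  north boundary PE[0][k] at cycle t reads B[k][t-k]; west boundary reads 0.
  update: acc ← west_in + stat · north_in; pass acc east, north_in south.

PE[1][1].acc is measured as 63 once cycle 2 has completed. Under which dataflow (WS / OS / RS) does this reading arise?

— WS: 3×3; PE[1][1] trace:
  after 0 — PE[1][1] acc=0, pass-E 0, pass-S 0
  after 1 — PE[1][1] acc=0, pass-E 0, pass-S 0
  after 2 — PE[1][1] acc=107, pass-E 8, pass-S 107
— OS: 2×3; PE[1][1] trace:
  after 0 — PE[1][1] acc=0, pass-E 0, pass-S 0
  after 1 — PE[1][1] acc=0, pass-E 0, pass-S 0
  after 2 — PE[1][1] acc=63, pass-E 9, pass-S 7
— RS: 2×3; PE[1][1] trace:
  after 0 — PE[1][1] acc=0, pass-E 0, pass-S 0
  after 1 — PE[1][1] acc=0, pass-E 0, pass-S 0
  after 2 — PE[1][1] acc=50, pass-E 50, pass-S 2

dataflow = OS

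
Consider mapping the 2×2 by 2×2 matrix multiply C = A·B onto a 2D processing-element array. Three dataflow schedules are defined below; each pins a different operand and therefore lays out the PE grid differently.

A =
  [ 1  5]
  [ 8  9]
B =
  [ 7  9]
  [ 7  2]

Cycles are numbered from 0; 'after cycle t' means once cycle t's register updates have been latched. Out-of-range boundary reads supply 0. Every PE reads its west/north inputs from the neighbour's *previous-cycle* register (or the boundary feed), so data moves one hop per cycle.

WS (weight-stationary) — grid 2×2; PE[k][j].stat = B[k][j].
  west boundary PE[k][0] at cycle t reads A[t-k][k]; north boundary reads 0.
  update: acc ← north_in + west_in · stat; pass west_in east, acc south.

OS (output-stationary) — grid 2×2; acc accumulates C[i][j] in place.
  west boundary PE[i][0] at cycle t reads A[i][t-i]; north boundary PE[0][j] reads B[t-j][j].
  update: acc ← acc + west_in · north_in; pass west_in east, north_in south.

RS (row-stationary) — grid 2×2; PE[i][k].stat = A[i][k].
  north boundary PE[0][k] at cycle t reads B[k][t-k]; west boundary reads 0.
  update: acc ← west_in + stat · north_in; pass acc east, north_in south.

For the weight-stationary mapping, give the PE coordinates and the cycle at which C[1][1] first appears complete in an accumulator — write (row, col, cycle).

Under WS, C[1][1] lands at PE[1][1]:
  c0 r1c1: 0 / 0 / 0
  c1 r1c1: 0 / 0 / 0
  c2 r1c1: 19 / 5 / 19
  c3 r1c1: 90 / 9 / 90

(row, col, cycle) = (1, 1, 3)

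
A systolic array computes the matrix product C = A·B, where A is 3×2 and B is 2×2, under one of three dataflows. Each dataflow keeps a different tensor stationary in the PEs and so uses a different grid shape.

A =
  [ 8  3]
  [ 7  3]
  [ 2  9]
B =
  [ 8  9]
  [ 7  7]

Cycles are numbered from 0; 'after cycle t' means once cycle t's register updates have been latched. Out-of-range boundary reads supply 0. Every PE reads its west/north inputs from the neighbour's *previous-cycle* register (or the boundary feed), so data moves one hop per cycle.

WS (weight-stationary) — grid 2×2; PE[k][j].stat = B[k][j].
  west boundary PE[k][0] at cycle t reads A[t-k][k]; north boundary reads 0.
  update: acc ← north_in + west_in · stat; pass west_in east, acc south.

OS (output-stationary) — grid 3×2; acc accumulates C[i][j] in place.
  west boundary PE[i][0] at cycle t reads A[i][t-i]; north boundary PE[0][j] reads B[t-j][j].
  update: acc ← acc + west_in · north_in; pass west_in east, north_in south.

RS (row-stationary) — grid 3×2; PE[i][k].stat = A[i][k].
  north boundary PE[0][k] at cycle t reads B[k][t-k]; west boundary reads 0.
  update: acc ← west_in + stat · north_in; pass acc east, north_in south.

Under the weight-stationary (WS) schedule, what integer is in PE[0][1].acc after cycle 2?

Tracing WS — 2×2 array, target PE[0][1]:
  @0  [0,0]  acc 64  |  →8  ↓64
  @0  [0,1]  acc 0  |  →0  ↓0
  @1  [0,0]  acc 56  |  →7  ↓56
  @1  [0,1]  acc 72  |  →8  ↓72
  @2  [0,0]  acc 16  |  →2  ↓16
  @2  [0,1]  acc 63  |  →7  ↓63

PE[0][1].acc = 63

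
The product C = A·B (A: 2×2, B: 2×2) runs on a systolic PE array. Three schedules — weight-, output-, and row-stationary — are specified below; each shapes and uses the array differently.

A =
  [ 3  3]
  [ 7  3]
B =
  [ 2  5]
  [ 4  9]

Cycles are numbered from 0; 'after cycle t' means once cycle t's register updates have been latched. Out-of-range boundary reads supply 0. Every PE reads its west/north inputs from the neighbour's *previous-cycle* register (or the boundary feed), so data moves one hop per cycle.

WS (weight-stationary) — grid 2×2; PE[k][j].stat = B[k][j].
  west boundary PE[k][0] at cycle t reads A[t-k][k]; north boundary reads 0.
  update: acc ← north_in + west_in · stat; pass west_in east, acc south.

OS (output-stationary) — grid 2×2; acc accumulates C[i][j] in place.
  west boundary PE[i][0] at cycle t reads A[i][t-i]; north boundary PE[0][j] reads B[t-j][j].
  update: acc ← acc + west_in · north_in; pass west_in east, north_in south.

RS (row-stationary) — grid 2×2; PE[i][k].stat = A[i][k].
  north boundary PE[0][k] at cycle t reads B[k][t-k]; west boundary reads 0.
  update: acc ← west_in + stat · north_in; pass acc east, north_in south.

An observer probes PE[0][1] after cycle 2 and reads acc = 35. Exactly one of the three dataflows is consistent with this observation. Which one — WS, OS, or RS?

dataflow = WS

WS (2×2 grid), PE[0][1]:
  step 0 · PE0,1: acc=0; fwd→0 fwd↓0
  step 1 · PE0,1: acc=15; fwd→3 fwd↓15
  step 2 · PE0,1: acc=35; fwd→7 fwd↓35
OS (2×2 grid), PE[0][1]:
  step 0 · PE0,1: acc=0; fwd→0 fwd↓0
  step 1 · PE0,1: acc=15; fwd→3 fwd↓5
  step 2 · PE0,1: acc=42; fwd→3 fwd↓9
RS (2×2 grid), PE[0][1]:
  step 0 · PE0,1: acc=0; fwd→0 fwd↓0
  step 1 · PE0,1: acc=18; fwd→18 fwd↓4
  step 2 · PE0,1: acc=42; fwd→42 fwd↓9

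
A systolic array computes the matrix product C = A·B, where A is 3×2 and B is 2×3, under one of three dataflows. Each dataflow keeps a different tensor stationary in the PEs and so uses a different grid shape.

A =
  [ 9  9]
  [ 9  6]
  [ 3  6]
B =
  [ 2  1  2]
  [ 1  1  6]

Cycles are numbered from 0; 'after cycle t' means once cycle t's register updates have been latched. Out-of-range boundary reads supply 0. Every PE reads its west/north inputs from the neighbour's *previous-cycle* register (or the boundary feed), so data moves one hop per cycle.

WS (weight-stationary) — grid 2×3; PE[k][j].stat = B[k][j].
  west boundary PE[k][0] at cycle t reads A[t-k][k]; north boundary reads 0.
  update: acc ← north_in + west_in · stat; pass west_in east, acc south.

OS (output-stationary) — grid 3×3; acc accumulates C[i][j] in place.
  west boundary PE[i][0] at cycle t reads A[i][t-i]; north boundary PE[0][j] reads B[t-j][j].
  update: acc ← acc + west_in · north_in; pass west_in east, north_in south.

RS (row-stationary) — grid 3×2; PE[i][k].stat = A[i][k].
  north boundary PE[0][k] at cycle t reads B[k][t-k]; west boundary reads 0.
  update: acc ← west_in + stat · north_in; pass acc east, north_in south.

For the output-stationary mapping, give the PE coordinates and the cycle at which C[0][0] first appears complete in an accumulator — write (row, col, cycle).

OS — PE[0][0] is where C[0][0] collects:
  c0 r0c0: 18 / 9 / 2
  c1 r0c0: 27 / 9 / 1

(row, col, cycle) = (0, 0, 1)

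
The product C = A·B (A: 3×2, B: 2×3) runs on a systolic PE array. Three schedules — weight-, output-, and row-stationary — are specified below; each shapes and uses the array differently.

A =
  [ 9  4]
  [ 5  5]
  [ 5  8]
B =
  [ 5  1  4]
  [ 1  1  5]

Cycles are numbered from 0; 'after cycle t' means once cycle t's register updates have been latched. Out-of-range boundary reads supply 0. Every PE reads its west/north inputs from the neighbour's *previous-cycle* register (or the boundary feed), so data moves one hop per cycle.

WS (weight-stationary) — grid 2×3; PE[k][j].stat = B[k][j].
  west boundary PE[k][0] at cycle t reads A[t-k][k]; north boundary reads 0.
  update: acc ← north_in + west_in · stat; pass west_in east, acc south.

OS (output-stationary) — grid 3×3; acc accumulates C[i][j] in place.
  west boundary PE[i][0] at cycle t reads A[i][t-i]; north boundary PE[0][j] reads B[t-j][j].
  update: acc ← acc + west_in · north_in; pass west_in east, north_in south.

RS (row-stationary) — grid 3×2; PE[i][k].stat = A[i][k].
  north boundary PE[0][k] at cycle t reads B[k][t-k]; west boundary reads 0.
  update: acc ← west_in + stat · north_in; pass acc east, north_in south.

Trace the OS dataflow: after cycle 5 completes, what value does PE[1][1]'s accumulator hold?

Tracing OS — 3×3 array, target PE[1][1]:
  c0 r0c1: 0 / 0 / 0
  c0 r1c0: 0 / 0 / 0
  c0 r1c1: 0 / 0 / 0
  c1 r0c1: 9 / 9 / 1
  c1 r1c0: 25 / 5 / 5
  c1 r1c1: 0 / 0 / 0
  c2 r0c1: 13 / 4 / 1
  c2 r1c0: 30 / 5 / 1
  c2 r1c1: 5 / 5 / 1
  c3 r0c1: 13 / 0 / 0
  c3 r1c0: 30 / 0 / 0
  c3 r1c1: 10 / 5 / 1
  c4 r0c1: 13 / 0 / 0
  c4 r1c0: 30 / 0 / 0
  c4 r1c1: 10 / 0 / 0
  c5 r0c1: 13 / 0 / 0
  c5 r1c0: 30 / 0 / 0
  c5 r1c1: 10 / 0 / 0

PE[1][1].acc = 10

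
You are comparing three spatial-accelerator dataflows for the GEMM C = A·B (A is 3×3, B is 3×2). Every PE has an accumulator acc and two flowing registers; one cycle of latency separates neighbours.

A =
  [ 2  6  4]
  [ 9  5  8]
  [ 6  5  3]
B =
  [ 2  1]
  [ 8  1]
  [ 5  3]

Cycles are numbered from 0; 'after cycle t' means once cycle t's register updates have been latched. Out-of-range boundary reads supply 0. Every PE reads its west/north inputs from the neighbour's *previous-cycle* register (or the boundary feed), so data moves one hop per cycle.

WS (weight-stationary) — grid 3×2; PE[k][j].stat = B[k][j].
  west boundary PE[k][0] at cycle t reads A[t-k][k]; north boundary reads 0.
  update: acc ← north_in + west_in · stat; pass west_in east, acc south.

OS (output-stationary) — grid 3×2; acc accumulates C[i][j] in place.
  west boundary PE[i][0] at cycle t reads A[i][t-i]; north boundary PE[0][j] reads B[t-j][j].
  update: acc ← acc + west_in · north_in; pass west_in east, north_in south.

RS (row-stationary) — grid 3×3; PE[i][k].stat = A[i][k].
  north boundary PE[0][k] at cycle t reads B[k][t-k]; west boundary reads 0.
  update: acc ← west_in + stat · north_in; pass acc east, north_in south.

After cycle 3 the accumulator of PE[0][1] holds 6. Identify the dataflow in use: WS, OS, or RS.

dataflow = WS

— WS: 3×2; PE[0][1] trace:
  after 0 — PE[0][1] acc=0, pass-E 0, pass-S 0
  after 1 — PE[0][1] acc=2, pass-E 2, pass-S 2
  after 2 — PE[0][1] acc=9, pass-E 9, pass-S 9
  after 3 — PE[0][1] acc=6, pass-E 6, pass-S 6
— OS: 3×2; PE[0][1] trace:
  after 0 — PE[0][1] acc=0, pass-E 0, pass-S 0
  after 1 — PE[0][1] acc=2, pass-E 2, pass-S 1
  after 2 — PE[0][1] acc=8, pass-E 6, pass-S 1
  after 3 — PE[0][1] acc=20, pass-E 4, pass-S 3
— RS: 3×3; PE[0][1] trace:
  after 0 — PE[0][1] acc=0, pass-E 0, pass-S 0
  after 1 — PE[0][1] acc=52, pass-E 52, pass-S 8
  after 2 — PE[0][1] acc=8, pass-E 8, pass-S 1
  after 3 — PE[0][1] acc=0, pass-E 0, pass-S 0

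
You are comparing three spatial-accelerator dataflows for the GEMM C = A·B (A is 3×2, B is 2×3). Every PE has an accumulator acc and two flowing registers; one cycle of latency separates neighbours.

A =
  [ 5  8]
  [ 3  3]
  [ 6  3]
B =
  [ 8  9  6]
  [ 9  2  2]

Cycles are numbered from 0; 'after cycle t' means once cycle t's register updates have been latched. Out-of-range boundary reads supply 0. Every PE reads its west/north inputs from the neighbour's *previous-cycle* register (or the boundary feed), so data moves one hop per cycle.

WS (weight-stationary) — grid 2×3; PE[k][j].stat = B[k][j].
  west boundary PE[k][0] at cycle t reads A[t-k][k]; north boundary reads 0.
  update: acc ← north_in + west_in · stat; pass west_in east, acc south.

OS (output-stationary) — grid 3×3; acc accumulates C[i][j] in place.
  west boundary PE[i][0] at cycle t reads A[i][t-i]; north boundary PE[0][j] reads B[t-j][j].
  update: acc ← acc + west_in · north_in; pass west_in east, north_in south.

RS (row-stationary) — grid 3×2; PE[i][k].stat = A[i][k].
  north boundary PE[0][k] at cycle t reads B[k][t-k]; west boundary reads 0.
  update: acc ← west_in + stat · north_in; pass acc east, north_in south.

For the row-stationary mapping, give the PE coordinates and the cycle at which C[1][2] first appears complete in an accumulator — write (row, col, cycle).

Under RS, C[1][2] lands at PE[1][1]:
  t=0 PE[1][1]: acc=0 h=0 v=0
  t=1 PE[1][1]: acc=0 h=0 v=0
  t=2 PE[1][1]: acc=51 h=51 v=9
  t=3 PE[1][1]: acc=33 h=33 v=2
  t=4 PE[1][1]: acc=24 h=24 v=2

(row, col, cycle) = (1, 1, 4)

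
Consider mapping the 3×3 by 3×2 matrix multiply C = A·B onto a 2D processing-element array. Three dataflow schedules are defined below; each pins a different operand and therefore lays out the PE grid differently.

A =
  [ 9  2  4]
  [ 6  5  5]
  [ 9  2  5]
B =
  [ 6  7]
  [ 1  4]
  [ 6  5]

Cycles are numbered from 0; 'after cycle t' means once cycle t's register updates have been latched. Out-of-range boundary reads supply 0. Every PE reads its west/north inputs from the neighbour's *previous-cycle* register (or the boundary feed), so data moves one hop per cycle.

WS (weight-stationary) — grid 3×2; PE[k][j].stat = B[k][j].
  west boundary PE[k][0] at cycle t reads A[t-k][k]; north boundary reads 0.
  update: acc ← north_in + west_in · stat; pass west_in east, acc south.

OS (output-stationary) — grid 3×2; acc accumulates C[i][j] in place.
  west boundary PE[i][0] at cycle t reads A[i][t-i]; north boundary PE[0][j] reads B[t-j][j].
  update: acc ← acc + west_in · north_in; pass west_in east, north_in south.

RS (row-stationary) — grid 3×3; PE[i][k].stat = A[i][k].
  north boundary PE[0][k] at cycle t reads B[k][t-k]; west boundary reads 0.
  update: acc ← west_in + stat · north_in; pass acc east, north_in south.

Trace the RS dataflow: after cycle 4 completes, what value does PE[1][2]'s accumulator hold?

RS (3×3). Following PE[1][2] plus its west/north inputs:
  step 0 · PE0,2: acc=0; fwd→0 fwd↓0
  step 0 · PE1,1: acc=0; fwd→0 fwd↓0
  step 0 · PE1,2: acc=0; fwd→0 fwd↓0
  step 1 · PE0,2: acc=0; fwd→0 fwd↓0
  step 1 · PE1,1: acc=0; fwd→0 fwd↓0
  step 1 · PE1,2: acc=0; fwd→0 fwd↓0
  step 2 · PE0,2: acc=80; fwd→80 fwd↓6
  step 2 · PE1,1: acc=41; fwd→41 fwd↓1
  step 2 · PE1,2: acc=0; fwd→0 fwd↓0
  step 3 · PE0,2: acc=91; fwd→91 fwd↓5
  step 3 · PE1,1: acc=62; fwd→62 fwd↓4
  step 3 · PE1,2: acc=71; fwd→71 fwd↓6
  step 4 · PE0,2: acc=0; fwd→0 fwd↓0
  step 4 · PE1,1: acc=0; fwd→0 fwd↓0
  step 4 · PE1,2: acc=87; fwd→87 fwd↓5

PE[1][2].acc = 87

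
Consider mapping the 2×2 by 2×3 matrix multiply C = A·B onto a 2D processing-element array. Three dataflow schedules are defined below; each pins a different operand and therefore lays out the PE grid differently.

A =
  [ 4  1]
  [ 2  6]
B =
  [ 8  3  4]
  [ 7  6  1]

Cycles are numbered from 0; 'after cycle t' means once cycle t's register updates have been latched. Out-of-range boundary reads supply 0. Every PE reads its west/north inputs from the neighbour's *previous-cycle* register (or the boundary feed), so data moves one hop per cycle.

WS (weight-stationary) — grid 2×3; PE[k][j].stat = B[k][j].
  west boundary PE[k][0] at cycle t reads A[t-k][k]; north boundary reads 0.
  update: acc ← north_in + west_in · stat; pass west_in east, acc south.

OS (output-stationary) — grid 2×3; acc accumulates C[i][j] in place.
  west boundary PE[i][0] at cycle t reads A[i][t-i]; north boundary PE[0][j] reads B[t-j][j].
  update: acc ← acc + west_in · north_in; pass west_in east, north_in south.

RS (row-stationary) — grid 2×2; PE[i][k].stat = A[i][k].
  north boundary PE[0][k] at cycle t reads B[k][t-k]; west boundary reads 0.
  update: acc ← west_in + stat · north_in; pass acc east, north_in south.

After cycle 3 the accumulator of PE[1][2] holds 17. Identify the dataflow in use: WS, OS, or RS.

dataflow = WS

WS (2×3 grid), PE[1][2]:
  0: (1,2).acc=0  regs=<0,0>
  1: (1,2).acc=0  regs=<0,0>
  2: (1,2).acc=0  regs=<0,0>
  3: (1,2).acc=17  regs=<1,17>
OS (2×3 grid), PE[1][2]:
  0: (1,2).acc=0  regs=<0,0>
  1: (1,2).acc=0  regs=<0,0>
  2: (1,2).acc=0  regs=<0,0>
  3: (1,2).acc=8  regs=<2,4>
RS: PE[1][2] is outside its 2×2 grid.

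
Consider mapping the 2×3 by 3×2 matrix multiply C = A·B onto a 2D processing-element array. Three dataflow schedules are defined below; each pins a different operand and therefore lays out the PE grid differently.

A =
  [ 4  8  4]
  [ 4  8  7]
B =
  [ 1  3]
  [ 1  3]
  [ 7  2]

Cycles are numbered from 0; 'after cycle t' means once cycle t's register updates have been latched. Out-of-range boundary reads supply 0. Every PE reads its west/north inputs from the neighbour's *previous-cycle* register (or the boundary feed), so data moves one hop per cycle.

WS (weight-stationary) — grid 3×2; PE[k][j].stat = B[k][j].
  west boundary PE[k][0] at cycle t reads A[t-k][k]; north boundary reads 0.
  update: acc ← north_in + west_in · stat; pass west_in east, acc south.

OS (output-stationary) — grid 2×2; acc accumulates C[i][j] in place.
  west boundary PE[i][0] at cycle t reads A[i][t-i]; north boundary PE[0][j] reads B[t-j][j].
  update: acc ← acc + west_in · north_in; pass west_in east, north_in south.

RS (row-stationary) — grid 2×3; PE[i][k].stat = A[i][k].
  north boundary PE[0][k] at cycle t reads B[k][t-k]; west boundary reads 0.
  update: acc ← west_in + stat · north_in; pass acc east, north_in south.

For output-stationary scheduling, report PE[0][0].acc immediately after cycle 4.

Tracing OS — 2×2 array, target PE[0][0]:
  step 0 · PE0,0: acc=4; fwd→4 fwd↓1
  step 1 · PE0,0: acc=12; fwd→8 fwd↓1
  step 2 · PE0,0: acc=40; fwd→4 fwd↓7
  step 3 · PE0,0: acc=40; fwd→0 fwd↓0
  step 4 · PE0,0: acc=40; fwd→0 fwd↓0

PE[0][0].acc = 40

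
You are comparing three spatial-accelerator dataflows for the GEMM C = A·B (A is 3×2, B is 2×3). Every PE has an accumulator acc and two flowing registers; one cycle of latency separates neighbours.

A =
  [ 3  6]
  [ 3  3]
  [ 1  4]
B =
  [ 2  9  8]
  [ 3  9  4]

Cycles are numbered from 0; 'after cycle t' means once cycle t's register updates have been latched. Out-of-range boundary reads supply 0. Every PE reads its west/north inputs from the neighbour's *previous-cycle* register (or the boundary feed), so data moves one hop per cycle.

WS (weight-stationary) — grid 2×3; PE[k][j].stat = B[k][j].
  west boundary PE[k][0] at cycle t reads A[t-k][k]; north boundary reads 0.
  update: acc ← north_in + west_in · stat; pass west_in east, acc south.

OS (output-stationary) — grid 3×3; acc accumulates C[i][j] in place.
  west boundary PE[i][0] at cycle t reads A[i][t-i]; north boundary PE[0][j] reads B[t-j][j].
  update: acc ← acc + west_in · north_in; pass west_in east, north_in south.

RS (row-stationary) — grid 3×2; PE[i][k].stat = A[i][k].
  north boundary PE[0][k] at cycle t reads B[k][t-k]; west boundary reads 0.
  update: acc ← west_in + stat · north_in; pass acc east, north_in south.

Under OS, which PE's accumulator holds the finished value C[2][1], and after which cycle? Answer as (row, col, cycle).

OS: C[2][1] accumulates in PE[2][1]:
  0: (2,1).acc=0  regs=<0,0>
  1: (2,1).acc=0  regs=<0,0>
  2: (2,1).acc=0  regs=<0,0>
  3: (2,1).acc=9  regs=<1,9>
  4: (2,1).acc=45  regs=<4,9>

(row, col, cycle) = (2, 1, 4)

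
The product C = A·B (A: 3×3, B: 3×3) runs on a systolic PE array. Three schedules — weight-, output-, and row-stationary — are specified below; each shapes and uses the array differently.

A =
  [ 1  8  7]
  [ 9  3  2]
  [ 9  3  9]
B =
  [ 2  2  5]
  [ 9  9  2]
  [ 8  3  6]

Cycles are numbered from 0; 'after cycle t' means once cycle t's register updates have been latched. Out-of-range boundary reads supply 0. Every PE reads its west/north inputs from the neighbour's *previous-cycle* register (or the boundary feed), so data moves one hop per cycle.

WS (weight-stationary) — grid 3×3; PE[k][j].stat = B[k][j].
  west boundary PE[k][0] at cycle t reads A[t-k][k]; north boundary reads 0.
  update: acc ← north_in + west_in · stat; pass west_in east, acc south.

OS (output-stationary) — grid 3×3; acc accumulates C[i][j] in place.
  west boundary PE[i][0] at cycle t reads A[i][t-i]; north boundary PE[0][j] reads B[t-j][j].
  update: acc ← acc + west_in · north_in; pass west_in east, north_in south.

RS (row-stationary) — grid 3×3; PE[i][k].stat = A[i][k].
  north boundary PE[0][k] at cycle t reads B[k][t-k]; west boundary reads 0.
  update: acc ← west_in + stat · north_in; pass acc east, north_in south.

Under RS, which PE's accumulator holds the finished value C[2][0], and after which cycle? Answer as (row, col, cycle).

RS — PE[2][2] is where C[2][0] collects:
  [0] (2,2) acc=0 (h:0 v:0)
  [1] (2,2) acc=0 (h:0 v:0)
  [2] (2,2) acc=0 (h:0 v:0)
  [3] (2,2) acc=0 (h:0 v:0)
  [4] (2,2) acc=117 (h:117 v:8)

(row, col, cycle) = (2, 2, 4)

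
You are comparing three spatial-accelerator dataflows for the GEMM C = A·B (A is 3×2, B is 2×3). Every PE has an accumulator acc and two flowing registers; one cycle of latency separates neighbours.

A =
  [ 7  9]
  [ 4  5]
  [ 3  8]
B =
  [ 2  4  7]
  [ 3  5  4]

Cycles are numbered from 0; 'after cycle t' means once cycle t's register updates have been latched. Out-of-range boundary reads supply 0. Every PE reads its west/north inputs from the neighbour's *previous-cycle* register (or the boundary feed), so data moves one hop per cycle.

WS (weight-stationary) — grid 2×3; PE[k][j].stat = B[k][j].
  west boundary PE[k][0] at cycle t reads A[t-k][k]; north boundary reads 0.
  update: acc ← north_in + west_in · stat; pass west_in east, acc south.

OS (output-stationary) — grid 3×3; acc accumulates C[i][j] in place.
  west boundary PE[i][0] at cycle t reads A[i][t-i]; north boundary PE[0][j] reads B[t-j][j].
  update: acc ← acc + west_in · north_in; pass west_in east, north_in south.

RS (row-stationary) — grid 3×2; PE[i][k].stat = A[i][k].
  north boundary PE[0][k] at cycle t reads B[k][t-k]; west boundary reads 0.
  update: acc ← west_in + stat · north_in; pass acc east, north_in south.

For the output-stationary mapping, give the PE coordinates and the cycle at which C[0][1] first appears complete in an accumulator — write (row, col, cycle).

(row, col, cycle) = (0, 1, 2)

OS: C[0][1] accumulates in PE[0][1]:
  0: (0,1).acc=0  regs=<0,0>
  1: (0,1).acc=28  regs=<7,4>
  2: (0,1).acc=73  regs=<9,5>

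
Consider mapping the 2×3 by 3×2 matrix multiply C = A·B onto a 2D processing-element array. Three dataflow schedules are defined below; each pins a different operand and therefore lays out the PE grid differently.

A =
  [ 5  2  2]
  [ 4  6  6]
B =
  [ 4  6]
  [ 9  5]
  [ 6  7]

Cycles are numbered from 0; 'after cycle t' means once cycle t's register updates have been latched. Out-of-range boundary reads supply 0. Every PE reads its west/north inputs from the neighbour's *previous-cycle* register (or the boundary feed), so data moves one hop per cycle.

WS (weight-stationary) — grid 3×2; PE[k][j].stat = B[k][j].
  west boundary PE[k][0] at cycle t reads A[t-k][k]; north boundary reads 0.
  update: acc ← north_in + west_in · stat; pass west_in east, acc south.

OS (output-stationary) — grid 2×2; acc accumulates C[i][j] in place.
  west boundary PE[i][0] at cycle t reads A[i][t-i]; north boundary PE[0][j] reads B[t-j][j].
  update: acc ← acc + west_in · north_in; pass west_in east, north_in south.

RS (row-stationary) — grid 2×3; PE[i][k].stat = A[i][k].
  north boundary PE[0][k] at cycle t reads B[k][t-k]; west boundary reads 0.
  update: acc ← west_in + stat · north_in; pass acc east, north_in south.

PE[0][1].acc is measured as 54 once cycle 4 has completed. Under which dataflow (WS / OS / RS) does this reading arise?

WS (3×2 grid), PE[0][1]:
  t=0 PE[0][1]: acc=0 h=0 v=0
  t=1 PE[0][1]: acc=30 h=5 v=30
  t=2 PE[0][1]: acc=24 h=4 v=24
  t=3 PE[0][1]: acc=0 h=0 v=0
  t=4 PE[0][1]: acc=0 h=0 v=0
OS (2×2 grid), PE[0][1]:
  t=0 PE[0][1]: acc=0 h=0 v=0
  t=1 PE[0][1]: acc=30 h=5 v=6
  t=2 PE[0][1]: acc=40 h=2 v=5
  t=3 PE[0][1]: acc=54 h=2 v=7
  t=4 PE[0][1]: acc=54 h=0 v=0
RS (2×3 grid), PE[0][1]:
  t=0 PE[0][1]: acc=0 h=0 v=0
  t=1 PE[0][1]: acc=38 h=38 v=9
  t=2 PE[0][1]: acc=40 h=40 v=5
  t=3 PE[0][1]: acc=0 h=0 v=0
  t=4 PE[0][1]: acc=0 h=0 v=0

dataflow = OS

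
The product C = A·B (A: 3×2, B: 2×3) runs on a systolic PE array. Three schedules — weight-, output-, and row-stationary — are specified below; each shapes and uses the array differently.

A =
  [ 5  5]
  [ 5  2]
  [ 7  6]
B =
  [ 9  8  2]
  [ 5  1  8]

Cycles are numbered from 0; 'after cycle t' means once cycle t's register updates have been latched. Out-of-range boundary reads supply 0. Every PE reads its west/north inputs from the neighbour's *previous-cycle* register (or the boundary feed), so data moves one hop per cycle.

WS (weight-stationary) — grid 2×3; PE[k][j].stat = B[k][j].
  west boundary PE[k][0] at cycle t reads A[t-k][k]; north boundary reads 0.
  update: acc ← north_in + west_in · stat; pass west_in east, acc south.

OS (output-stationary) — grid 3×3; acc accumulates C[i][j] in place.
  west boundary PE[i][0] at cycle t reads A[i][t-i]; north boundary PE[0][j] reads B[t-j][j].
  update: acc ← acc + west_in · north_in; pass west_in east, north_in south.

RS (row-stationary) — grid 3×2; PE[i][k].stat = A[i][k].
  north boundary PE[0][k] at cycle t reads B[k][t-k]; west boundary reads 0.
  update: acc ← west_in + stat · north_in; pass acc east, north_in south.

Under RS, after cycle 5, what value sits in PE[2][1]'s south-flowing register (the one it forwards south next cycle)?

register = 8

Tracing RS — 3×2 array, target PE[2][1]:
  @0  [1,1]  acc 0  |  →0  ↓0
  @0  [2,0]  acc 0  |  →0  ↓0
  @0  [2,1]  acc 0  |  →0  ↓0
  @1  [1,1]  acc 0  |  →0  ↓0
  @1  [2,0]  acc 0  |  →0  ↓0
  @1  [2,1]  acc 0  |  →0  ↓0
  @2  [1,1]  acc 55  |  →55  ↓5
  @2  [2,0]  acc 63  |  →63  ↓9
  @2  [2,1]  acc 0  |  →0  ↓0
  @3  [1,1]  acc 42  |  →42  ↓1
  @3  [2,0]  acc 56  |  →56  ↓8
  @3  [2,1]  acc 93  |  →93  ↓5
  @4  [1,1]  acc 26  |  →26  ↓8
  @4  [2,0]  acc 14  |  →14  ↓2
  @4  [2,1]  acc 62  |  →62  ↓1
  @5  [1,1]  acc 0  |  →0  ↓0
  @5  [2,0]  acc 0  |  →0  ↓0
  @5  [2,1]  acc 62  |  →62  ↓8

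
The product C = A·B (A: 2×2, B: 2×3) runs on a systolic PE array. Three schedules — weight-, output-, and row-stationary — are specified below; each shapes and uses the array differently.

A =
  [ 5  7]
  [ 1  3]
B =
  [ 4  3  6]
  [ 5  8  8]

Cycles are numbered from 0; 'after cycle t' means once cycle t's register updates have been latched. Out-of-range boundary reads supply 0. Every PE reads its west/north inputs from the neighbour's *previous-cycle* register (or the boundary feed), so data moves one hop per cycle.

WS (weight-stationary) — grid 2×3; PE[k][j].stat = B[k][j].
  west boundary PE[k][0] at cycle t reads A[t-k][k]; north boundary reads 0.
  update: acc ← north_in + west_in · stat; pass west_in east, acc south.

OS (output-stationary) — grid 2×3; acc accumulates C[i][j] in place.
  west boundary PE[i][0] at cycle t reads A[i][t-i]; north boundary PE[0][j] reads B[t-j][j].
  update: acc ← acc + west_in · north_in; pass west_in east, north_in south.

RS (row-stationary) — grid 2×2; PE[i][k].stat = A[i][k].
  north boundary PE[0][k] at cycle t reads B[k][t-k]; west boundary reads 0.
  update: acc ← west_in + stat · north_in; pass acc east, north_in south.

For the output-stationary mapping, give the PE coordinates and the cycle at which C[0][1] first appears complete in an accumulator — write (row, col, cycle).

(row, col, cycle) = (0, 1, 2)

Under OS, C[0][1] lands at PE[0][1]:
  after 0 — PE[0][1] acc=0, pass-E 0, pass-S 0
  after 1 — PE[0][1] acc=15, pass-E 5, pass-S 3
  after 2 — PE[0][1] acc=71, pass-E 7, pass-S 8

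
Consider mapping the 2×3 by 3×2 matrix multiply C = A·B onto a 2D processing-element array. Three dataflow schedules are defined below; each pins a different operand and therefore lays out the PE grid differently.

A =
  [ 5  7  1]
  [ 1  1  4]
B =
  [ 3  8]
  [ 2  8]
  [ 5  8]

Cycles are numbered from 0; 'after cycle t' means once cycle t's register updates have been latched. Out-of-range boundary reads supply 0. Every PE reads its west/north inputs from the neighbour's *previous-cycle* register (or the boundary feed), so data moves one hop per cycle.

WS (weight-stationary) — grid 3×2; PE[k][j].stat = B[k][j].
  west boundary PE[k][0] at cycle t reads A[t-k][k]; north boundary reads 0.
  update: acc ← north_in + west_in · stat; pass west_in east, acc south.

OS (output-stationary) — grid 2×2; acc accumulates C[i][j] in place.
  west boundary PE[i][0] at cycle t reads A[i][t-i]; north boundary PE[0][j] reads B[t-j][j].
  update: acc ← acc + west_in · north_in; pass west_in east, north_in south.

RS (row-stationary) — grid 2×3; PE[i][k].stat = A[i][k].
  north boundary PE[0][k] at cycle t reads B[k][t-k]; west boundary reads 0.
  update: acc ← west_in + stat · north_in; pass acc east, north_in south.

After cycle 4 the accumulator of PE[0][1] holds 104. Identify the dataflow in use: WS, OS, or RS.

dataflow = OS

WS (3×2 grid), PE[0][1]:
  @0  [0,1]  acc 0  |  →0  ↓0
  @1  [0,1]  acc 40  |  →5  ↓40
  @2  [0,1]  acc 8  |  →1  ↓8
  @3  [0,1]  acc 0  |  →0  ↓0
  @4  [0,1]  acc 0  |  →0  ↓0
OS (2×2 grid), PE[0][1]:
  @0  [0,1]  acc 0  |  →0  ↓0
  @1  [0,1]  acc 40  |  →5  ↓8
  @2  [0,1]  acc 96  |  →7  ↓8
  @3  [0,1]  acc 104  |  →1  ↓8
  @4  [0,1]  acc 104  |  →0  ↓0
RS (2×3 grid), PE[0][1]:
  @0  [0,1]  acc 0  |  →0  ↓0
  @1  [0,1]  acc 29  |  →29  ↓2
  @2  [0,1]  acc 96  |  →96  ↓8
  @3  [0,1]  acc 0  |  →0  ↓0
  @4  [0,1]  acc 0  |  →0  ↓0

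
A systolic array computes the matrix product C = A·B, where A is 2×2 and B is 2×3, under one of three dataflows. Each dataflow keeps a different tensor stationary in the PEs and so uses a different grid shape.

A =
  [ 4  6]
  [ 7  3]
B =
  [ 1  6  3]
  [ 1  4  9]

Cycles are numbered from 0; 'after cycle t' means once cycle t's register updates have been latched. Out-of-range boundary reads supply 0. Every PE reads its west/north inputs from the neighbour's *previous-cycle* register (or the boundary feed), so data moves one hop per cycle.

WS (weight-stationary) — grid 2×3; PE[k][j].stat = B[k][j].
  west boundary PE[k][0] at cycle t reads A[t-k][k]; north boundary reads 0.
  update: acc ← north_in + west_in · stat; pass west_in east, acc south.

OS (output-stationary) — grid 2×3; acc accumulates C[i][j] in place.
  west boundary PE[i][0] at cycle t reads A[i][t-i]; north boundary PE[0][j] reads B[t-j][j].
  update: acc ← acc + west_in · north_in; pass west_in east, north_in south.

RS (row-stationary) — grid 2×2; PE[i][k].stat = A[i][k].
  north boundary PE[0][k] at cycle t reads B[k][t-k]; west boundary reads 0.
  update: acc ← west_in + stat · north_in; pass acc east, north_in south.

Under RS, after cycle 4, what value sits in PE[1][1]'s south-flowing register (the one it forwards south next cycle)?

register = 9

RS (2×2). Following PE[1][1] plus its west/north inputs:
  @0  [0,1]  acc 0  |  →0  ↓0
  @0  [1,0]  acc 0  |  →0  ↓0
  @0  [1,1]  acc 0  |  →0  ↓0
  @1  [0,1]  acc 10  |  →10  ↓1
  @1  [1,0]  acc 7  |  →7  ↓1
  @1  [1,1]  acc 0  |  →0  ↓0
  @2  [0,1]  acc 48  |  →48  ↓4
  @2  [1,0]  acc 42  |  →42  ↓6
  @2  [1,1]  acc 10  |  →10  ↓1
  @3  [0,1]  acc 66  |  →66  ↓9
  @3  [1,0]  acc 21  |  →21  ↓3
  @3  [1,1]  acc 54  |  →54  ↓4
  @4  [0,1]  acc 0  |  →0  ↓0
  @4  [1,0]  acc 0  |  →0  ↓0
  @4  [1,1]  acc 48  |  →48  ↓9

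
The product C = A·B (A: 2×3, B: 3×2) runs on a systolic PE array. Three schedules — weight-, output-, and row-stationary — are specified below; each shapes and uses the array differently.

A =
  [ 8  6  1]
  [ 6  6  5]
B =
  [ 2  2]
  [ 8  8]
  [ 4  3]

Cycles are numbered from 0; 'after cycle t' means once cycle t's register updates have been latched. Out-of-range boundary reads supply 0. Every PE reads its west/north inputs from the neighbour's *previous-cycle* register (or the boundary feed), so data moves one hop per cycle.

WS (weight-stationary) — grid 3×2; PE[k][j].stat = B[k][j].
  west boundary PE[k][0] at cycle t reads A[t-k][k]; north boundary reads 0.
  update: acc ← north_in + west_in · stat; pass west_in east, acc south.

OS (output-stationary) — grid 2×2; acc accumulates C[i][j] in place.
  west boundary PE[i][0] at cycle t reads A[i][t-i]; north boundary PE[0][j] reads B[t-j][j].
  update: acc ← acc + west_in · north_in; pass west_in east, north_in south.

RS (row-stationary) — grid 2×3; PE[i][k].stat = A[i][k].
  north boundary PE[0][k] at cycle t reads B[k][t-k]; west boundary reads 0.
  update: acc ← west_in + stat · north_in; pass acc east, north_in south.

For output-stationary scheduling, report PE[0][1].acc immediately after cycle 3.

OS 2×2: PE[0][1] cycle-by-cycle (with neighbour feeds):
  after 0 — PE[0][0] acc=16, pass-E 8, pass-S 2
  after 0 — PE[0][1] acc=0, pass-E 0, pass-S 0
  after 1 — PE[0][0] acc=64, pass-E 6, pass-S 8
  after 1 — PE[0][1] acc=16, pass-E 8, pass-S 2
  after 2 — PE[0][0] acc=68, pass-E 1, pass-S 4
  after 2 — PE[0][1] acc=64, pass-E 6, pass-S 8
  after 3 — PE[0][0] acc=68, pass-E 0, pass-S 0
  after 3 — PE[0][1] acc=67, pass-E 1, pass-S 3

PE[0][1].acc = 67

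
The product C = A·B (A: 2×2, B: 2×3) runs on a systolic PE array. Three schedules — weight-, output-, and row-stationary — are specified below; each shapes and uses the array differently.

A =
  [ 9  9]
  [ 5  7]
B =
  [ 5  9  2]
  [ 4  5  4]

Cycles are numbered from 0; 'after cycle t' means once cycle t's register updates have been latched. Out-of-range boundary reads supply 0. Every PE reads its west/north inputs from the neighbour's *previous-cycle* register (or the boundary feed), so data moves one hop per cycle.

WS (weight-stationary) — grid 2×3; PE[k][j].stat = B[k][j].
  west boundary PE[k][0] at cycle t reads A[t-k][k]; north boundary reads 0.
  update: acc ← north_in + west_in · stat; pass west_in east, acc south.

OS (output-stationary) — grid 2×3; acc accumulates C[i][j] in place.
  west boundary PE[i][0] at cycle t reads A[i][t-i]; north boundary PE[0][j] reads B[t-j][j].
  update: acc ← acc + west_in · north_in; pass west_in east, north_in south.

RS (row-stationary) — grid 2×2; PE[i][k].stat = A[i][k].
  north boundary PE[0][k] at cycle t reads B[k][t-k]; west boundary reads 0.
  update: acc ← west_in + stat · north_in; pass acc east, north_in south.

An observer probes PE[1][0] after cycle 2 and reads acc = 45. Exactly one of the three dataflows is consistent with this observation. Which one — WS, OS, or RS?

dataflow = RS

WS [2×3] PE[1][0] across cycles:
  cycle 0: PE[1][0] → acc 0, east 0, south 0
  cycle 1: PE[1][0] → acc 81, east 9, south 81
  cycle 2: PE[1][0] → acc 53, east 7, south 53
OS [2×3] PE[1][0] across cycles:
  cycle 0: PE[1][0] → acc 0, east 0, south 0
  cycle 1: PE[1][0] → acc 25, east 5, south 5
  cycle 2: PE[1][0] → acc 53, east 7, south 4
RS [2×2] PE[1][0] across cycles:
  cycle 0: PE[1][0] → acc 0, east 0, south 0
  cycle 1: PE[1][0] → acc 25, east 25, south 5
  cycle 2: PE[1][0] → acc 45, east 45, south 9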